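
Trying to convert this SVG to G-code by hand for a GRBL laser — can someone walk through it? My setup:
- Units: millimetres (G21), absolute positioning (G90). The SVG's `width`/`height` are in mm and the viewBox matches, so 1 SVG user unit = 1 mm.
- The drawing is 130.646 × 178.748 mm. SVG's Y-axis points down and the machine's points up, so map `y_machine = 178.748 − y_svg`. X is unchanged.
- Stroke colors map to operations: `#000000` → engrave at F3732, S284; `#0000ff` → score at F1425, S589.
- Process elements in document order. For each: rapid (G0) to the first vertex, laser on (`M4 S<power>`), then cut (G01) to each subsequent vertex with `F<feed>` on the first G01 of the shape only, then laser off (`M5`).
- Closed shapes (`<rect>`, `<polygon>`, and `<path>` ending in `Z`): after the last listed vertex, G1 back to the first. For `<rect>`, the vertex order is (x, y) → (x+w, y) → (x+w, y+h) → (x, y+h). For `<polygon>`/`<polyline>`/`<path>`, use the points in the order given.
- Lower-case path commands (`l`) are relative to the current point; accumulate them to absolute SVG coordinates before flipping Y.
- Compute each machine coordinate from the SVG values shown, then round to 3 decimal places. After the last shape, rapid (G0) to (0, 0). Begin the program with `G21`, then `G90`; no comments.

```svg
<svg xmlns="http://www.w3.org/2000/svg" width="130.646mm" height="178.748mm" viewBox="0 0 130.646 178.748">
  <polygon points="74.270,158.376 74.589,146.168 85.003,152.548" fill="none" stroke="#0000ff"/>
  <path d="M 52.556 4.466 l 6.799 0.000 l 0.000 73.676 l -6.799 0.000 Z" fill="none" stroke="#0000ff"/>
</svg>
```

G21
G90
G0 X74.270 Y20.372
M4 S589
G01 X74.589 Y32.580 F1425
G01 X85.003 Y26.200
G01 X74.270 Y20.372
M5
G0 X52.556 Y174.282
M4 S589
G01 X59.355 Y174.282 F1425
G01 X59.355 Y100.606
G01 X52.556 Y100.606
G01 X52.556 Y174.282
M5
G0 X0.000 Y0.000

viewBox `0 0 130.646 178.748` with mm width/height → 1 unit = 1 mm. Flip: y_m = 178.748 − y_svg.

**Shape 1** — `<polygon>` regular polygon, stroke `#0000ff` → score (S589, F1425). Machine vertices: (74.270,20.372) → (74.589,32.580) → (85.003,26.200) → (74.270,20.372). Closed: final G1 returns to the first vertex.

**Shape 2** — `<path>` rectangle, stroke `#0000ff` → score (S589, F1425). Machine vertices: (52.556,174.282) → (59.355,174.282) → (59.355,100.606) → (52.556,100.606) → (52.556,174.282). Closed: final G1 returns to the first vertex.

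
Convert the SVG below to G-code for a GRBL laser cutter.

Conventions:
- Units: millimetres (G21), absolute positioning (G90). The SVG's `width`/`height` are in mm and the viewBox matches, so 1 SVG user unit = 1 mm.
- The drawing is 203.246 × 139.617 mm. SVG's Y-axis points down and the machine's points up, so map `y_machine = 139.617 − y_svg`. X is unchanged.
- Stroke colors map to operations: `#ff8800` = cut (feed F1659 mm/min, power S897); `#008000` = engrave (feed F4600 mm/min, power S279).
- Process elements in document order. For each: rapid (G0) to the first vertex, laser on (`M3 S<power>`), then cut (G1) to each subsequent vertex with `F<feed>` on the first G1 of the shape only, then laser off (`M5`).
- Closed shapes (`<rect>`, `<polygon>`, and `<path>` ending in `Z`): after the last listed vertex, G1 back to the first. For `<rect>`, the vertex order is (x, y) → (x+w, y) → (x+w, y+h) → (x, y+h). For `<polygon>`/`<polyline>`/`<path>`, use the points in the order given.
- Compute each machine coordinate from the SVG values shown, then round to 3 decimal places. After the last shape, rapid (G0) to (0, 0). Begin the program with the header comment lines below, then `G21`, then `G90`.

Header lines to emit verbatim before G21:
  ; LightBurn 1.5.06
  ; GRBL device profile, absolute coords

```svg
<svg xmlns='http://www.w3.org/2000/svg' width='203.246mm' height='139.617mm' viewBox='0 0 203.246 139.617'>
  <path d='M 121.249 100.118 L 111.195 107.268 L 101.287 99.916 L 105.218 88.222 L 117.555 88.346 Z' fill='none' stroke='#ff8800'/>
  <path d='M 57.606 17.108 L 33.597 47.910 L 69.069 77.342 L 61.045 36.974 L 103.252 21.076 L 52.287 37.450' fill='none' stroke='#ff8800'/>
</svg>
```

Since the viewBox matches the mm dimensions, user units are millimetres directly. The only transform is the Y-flip y_m = 139.617 − y_svg.

Shape 1 is a regular polygon drawn with `<path>`. Its stroke #ff8800 means cut at S897, F1659. After flipping Y the toolpath is (121.249,39.499) → (111.195,32.349) → (101.287,39.701) → (105.218,51.395) → (117.555,51.271) → (121.249,39.499), returning to the start.

Shape 2 is a open polyline drawn with `<path>`. Its stroke #ff8800 means cut at S897, F1659. After flipping Y the toolpath is (57.606,122.509) → (33.597,91.707) → (69.069,62.275) → (61.045,102.643) → (103.252,118.541) → (52.287,102.167).

; LightBurn 1.5.06
; GRBL device profile, absolute coords
G21
G90
G0 X121.249 Y39.499
M3 S897
G1 X111.195 Y32.349 F1659
G1 X101.287 Y39.701
G1 X105.218 Y51.395
G1 X117.555 Y51.271
G1 X121.249 Y39.499
M5
G0 X57.606 Y122.509
M3 S897
G1 X33.597 Y91.707 F1659
G1 X69.069 Y62.275
G1 X61.045 Y102.643
G1 X103.252 Y118.541
G1 X52.287 Y102.167
M5
G0 X0.000 Y0.000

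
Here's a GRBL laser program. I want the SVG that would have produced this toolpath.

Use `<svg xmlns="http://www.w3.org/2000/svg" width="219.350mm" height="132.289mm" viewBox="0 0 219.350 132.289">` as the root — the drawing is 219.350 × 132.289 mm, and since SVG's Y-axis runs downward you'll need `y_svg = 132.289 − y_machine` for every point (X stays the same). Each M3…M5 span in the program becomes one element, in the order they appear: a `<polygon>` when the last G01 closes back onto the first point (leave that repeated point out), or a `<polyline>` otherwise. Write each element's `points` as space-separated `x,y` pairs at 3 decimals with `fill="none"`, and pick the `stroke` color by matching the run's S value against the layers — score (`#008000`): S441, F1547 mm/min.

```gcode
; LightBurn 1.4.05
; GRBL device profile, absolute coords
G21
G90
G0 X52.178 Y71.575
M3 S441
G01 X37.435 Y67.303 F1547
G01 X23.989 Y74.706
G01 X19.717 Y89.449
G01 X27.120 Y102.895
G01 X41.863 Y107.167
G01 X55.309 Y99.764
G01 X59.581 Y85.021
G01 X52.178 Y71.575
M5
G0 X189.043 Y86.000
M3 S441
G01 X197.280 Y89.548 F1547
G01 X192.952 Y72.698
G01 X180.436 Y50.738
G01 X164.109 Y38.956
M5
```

Machine Y-up, SVG Y-down with viewBox height 132.289, so y_svg = 132.289 − y_machine; X carries over. Every run uses S441, so all elements get stroke `#008000` (score).

Run 1: The run returns to its start, so emit a `<polygon>` with points (Y-flipped): 52.178,60.714 37.435,64.986 23.989,57.583 19.717,42.840 27.120,29.394 41.863,25.122 55.309,32.525 59.581,47.268.

Run 2: The run is open, so emit a `<polyline>` with points (Y-flipped): 189.043,46.289 197.280,42.741 192.952,59.591 180.436,81.551 164.109,93.333.

<svg xmlns="http://www.w3.org/2000/svg" width="219.350mm" height="132.289mm" viewBox="0 0 219.350 132.289">
  <polygon points="52.178,60.714 37.435,64.986 23.989,57.583 19.717,42.840 27.120,29.394 41.863,25.122 55.309,32.525 59.581,47.268" fill="none" stroke="#008000"/>
  <polyline points="189.043,46.289 197.280,42.741 192.952,59.591 180.436,81.551 164.109,93.333" fill="none" stroke="#008000"/>
</svg>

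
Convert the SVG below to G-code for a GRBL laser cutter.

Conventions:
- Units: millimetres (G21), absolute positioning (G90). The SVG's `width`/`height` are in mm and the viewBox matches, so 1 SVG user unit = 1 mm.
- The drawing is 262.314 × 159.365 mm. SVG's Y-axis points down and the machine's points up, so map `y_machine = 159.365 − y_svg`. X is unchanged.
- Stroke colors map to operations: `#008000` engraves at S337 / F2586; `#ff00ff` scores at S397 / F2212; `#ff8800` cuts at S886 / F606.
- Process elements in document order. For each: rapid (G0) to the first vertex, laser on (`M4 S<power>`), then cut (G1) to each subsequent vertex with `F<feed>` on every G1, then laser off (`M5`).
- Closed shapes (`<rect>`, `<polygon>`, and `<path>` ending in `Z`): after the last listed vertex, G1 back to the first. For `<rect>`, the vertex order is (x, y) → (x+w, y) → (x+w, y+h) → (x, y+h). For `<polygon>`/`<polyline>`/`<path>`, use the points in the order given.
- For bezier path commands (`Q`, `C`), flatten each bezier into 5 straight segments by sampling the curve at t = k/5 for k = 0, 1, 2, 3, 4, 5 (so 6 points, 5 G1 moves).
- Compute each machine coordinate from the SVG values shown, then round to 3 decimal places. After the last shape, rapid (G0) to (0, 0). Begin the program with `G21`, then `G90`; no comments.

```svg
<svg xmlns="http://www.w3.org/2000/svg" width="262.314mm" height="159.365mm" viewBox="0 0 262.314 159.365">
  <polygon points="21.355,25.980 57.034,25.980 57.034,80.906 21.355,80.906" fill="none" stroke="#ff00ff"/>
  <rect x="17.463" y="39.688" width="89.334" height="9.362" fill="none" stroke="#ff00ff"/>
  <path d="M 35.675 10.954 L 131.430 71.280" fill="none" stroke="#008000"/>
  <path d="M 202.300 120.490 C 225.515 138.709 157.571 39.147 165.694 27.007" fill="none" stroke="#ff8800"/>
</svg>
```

Since the viewBox matches the mm dimensions, user units are millimetres directly. The only transform is the Y-flip y_m = 159.365 − y_svg.

Shape 1 is a rectangle drawn with `<polygon>`. Its stroke #ff00ff means score at S397, F2212. After flipping Y the toolpath is (21.355,133.385) → (57.034,133.385) → (57.034,78.459) → (21.355,78.459) → (21.355,133.385), returning to the start.

Shape 2 is a rectangle drawn with `<rect>`. Its stroke #ff00ff means score at S397, F2212. After flipping Y the toolpath is (17.463,119.677) → (106.797,119.677) → (106.797,110.315) → (17.463,110.315) → (17.463,119.677), returning to the start.

Shape 3 is a line segment drawn with `<path>`. Its stroke #008000 means engrave at S337, F2586. After flipping Y the toolpath is (35.675,148.411) → (131.430,88.085).

Shape 4 is a cubic bezier drawn with `<path>`. Its stroke #ff8800 means cut at S886, F606. After flipping Y the toolpath is (202.300,38.875) → (206.628,40.436) → (197.104,60.414) → (181.756,88.960) → (168.610,116.225) → (165.694,132.358).

G21
G90
G0 X21.355 Y133.385
M4 S397
G1 X57.034 Y133.385 F2212
G1 X57.034 Y78.459 F2212
G1 X21.355 Y78.459 F2212
G1 X21.355 Y133.385 F2212
M5
G0 X17.463 Y119.677
M4 S397
G1 X106.797 Y119.677 F2212
G1 X106.797 Y110.315 F2212
G1 X17.463 Y110.315 F2212
G1 X17.463 Y119.677 F2212
M5
G0 X35.675 Y148.411
M4 S337
G1 X131.430 Y88.085 F2586
M5
G0 X202.300 Y38.875
M4 S886
G1 X206.628 Y40.436 F606
G1 X197.104 Y60.414 F606
G1 X181.756 Y88.960 F606
G1 X168.610 Y116.225 F606
G1 X165.694 Y132.358 F606
M5
G0 X0.000 Y0.000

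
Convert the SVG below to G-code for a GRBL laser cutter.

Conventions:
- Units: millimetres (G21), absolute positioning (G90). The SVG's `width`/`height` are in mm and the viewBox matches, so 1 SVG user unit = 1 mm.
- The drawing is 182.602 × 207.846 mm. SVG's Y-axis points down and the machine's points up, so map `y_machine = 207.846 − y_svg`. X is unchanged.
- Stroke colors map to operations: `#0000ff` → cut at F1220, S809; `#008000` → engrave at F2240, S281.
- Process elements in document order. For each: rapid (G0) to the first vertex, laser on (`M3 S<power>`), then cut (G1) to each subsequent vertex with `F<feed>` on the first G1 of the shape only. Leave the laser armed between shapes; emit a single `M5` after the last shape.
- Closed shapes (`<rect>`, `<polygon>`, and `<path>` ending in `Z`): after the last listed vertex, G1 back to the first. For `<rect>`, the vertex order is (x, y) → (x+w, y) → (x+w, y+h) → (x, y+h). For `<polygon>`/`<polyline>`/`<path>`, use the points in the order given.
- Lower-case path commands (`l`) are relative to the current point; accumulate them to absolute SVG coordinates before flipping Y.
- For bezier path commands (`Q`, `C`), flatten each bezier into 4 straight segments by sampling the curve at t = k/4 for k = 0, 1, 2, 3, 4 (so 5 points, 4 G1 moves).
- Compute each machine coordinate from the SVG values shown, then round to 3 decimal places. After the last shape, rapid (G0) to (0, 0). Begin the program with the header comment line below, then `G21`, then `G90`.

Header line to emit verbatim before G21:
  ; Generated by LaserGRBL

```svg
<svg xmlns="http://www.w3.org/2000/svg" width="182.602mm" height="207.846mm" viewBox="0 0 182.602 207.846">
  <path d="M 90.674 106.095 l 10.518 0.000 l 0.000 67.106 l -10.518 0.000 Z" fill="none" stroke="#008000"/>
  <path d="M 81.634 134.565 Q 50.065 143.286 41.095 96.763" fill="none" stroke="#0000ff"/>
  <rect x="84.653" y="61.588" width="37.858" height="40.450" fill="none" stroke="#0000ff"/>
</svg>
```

Since the viewBox matches the mm dimensions, user units are millimetres directly. The only transform is the Y-flip y_m = 207.846 − y_svg.

Shape 1 is a rectangle drawn with `<path>`. Its stroke #008000 means engrave at S281, F2240. After flipping Y the toolpath is (90.674,101.751) → (101.192,101.751) → (101.192,34.645) → (90.674,34.645) → (90.674,101.751), returning to the start.

Shape 2 is a quadratic bezier drawn with `<path>`. Its stroke #0000ff means cut at S809, F1220. After flipping Y the toolpath is (81.634,73.281) → (67.262,72.373) → (55.715,78.371) → (46.992,91.274) → (41.095,111.083).

Shape 3 is a rectangle drawn with `<rect>`. Its stroke #0000ff means cut at S809, F1220. After flipping Y the toolpath is (84.653,146.258) → (122.511,146.258) → (122.511,105.808) → (84.653,105.808) → (84.653,146.258), returning to the start.

; Generated by LaserGRBL
G21
G90
G0 X90.674 Y101.751
M3 S281
G1 X101.192 Y101.751 F2240
G1 X101.192 Y34.645
G1 X90.674 Y34.645
G1 X90.674 Y101.751
G0 X81.634 Y73.281
M3 S809
G1 X67.262 Y72.373 F1220
G1 X55.715 Y78.371
G1 X46.992 Y91.274
G1 X41.095 Y111.083
G0 X84.653 Y146.258
M3 S809
G1 X122.511 Y146.258 F1220
G1 X122.511 Y105.808
G1 X84.653 Y105.808
G1 X84.653 Y146.258
M5
G0 X0.000 Y0.000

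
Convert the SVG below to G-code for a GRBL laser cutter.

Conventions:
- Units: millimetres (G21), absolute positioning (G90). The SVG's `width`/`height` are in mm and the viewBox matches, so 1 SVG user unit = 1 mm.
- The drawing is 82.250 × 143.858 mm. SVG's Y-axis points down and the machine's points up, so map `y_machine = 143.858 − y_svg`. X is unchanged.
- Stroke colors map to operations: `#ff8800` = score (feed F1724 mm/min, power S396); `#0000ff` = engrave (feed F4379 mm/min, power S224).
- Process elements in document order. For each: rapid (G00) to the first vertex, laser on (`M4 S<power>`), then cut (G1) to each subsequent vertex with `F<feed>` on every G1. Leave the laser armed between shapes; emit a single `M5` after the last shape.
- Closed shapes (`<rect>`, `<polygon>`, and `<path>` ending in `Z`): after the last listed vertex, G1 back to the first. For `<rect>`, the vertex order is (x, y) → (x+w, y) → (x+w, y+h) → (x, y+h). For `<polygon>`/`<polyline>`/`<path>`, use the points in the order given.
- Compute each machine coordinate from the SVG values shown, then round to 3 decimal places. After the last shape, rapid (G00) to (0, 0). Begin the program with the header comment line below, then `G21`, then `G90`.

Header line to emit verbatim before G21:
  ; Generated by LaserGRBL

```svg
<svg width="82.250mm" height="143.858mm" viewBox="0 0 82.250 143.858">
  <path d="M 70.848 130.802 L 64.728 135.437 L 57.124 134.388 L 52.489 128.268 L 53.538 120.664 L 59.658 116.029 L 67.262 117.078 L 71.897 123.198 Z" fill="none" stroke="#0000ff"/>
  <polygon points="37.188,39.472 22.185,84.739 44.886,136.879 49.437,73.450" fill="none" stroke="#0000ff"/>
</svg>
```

; Generated by LaserGRBL
G21
G90
G00 X70.848 Y13.056
M4 S224
G1 X64.728 Y8.421 F4379
G1 X57.124 Y9.470 F4379
G1 X52.489 Y15.590 F4379
G1 X53.538 Y23.194 F4379
G1 X59.658 Y27.829 F4379
G1 X67.262 Y26.780 F4379
G1 X71.897 Y20.660 F4379
G1 X70.848 Y13.056 F4379
G00 X37.188 Y104.386
M4 S224
G1 X22.185 Y59.119 F4379
G1 X44.886 Y6.979 F4379
G1 X49.437 Y70.408 F4379
G1 X37.188 Y104.386 F4379
M5
G00 X0.000 Y0.000

1 u = 1 mm; y_m = 143.858 − y.

[1] `<path>` regular polygon, #0000ff→engrave S224 F4379: (70.848,13.056) → (64.728,8.421) → (57.124,9.470) → (52.489,15.590) → (53.538,23.194) → (59.658,27.829) → (67.262,26.780) → (71.897,20.660) → (70.848,13.056) (closed)

[2] `<polygon>` closed polygon, #0000ff→engrave S224 F4379: (37.188,104.386) → (22.185,59.119) → (44.886,6.979) → (49.437,70.408) → (37.188,104.386) (closed)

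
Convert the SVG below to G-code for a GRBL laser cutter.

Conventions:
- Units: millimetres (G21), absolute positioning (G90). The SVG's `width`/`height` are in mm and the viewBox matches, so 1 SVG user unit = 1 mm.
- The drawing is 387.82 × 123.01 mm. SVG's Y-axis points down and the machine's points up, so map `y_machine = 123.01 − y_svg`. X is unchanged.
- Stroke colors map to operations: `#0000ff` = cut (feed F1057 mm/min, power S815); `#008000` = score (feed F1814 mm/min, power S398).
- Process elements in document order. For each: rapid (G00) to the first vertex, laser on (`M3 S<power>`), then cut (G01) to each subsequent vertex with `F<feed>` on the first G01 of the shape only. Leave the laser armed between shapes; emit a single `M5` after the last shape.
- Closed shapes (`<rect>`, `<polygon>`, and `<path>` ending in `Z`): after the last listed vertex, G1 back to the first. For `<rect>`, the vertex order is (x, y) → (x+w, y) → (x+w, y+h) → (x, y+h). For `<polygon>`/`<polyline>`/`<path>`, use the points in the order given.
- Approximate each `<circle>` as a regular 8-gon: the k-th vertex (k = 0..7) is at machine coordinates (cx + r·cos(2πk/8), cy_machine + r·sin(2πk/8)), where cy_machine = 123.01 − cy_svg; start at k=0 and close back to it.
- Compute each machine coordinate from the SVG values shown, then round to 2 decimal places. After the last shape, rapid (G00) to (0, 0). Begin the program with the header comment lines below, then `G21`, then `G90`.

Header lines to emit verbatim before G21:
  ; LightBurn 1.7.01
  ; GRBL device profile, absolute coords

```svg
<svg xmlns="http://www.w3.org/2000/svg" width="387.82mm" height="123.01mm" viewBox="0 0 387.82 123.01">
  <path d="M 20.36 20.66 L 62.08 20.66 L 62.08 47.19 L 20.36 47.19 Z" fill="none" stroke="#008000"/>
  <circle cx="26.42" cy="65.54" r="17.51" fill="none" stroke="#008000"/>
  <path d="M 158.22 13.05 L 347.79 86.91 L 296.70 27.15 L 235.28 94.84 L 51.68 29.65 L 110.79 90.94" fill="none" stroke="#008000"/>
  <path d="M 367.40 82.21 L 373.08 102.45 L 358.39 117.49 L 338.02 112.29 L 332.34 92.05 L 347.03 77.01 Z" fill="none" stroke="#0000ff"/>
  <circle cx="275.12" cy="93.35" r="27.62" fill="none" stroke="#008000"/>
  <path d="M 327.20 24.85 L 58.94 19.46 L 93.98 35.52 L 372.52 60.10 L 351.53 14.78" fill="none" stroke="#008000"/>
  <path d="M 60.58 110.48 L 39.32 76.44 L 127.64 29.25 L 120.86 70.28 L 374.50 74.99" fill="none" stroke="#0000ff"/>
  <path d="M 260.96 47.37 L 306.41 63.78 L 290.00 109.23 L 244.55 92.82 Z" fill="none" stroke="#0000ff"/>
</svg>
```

viewBox `0 0 387.82 123.01` with mm width/height → 1 unit = 1 mm. Flip: y_m = 123.01 − y_svg.

**Shape 1** — `<path>` rectangle, stroke `#008000` → score (S398, F1814). Machine vertices: (20.36,102.35) → (62.08,102.35) → (62.08,75.82) → (20.36,75.82) → (20.36,102.35). Closed: final G1 returns to the first vertex.

**Shape 2** — `<circle>` circle, stroke `#008000` → score (S398, F1814). Machine vertices: (43.93,57.47) → (38.80,69.85) → (26.42,74.98) → (14.04,69.85) → (8.91,57.47) → (14.04,45.09) → (26.42,39.96) → (38.80,45.09) → (43.93,57.47). Closed: final G1 returns to the first vertex.

**Shape 3** — `<path>` open polyline, stroke `#008000` → score (S398, F1814). Machine vertices: (158.22,109.96) → (347.79,36.10) → (296.70,95.86) → (235.28,28.17) → (51.68,93.36) → (110.79,32.07). Open path.

**Shape 4** — `<path>` regular polygon, stroke `#0000ff` → cut (S815, F1057). Machine vertices: (367.40,40.80) → (373.08,20.56) → (358.39,5.52) → (338.02,10.72) → (332.34,30.96) → (347.03,46.00) → (367.40,40.80). Closed: final G1 returns to the first vertex.

**Shape 5** — `<circle>` circle, stroke `#008000` → score (S398, F1814). Machine vertices: (302.74,29.66) → (294.65,49.19) → (275.12,57.28) → (255.59,49.19) → (247.50,29.66) → (255.59,10.13) → (275.12,2.04) → (294.65,10.13) → (302.74,29.66). Closed: final G1 returns to the first vertex.

**Shape 6** — `<path>` open polyline, stroke `#008000` → score (S398, F1814). Machine vertices: (327.20,98.16) → (58.94,103.55) → (93.98,87.49) → (372.52,62.91) → (351.53,108.23). Open path.

**Shape 7** — `<path>` open polyline, stroke `#0000ff` → cut (S815, F1057). Machine vertices: (60.58,12.53) → (39.32,46.57) → (127.64,93.76) → (120.86,52.73) → (374.50,48.02). Open path.

**Shape 8** — `<path>` regular polygon, stroke `#0000ff` → cut (S815, F1057). Machine vertices: (260.96,75.64) → (306.41,59.23) → (290.00,13.78) → (244.55,30.19) → (260.96,75.64). Closed: final G1 returns to the first vertex.

; LightBurn 1.7.01
; GRBL device profile, absolute coords
G21
G90
G00 X20.36 Y102.35
M3 S398
G01 X62.08 Y102.35 F1814
G01 X62.08 Y75.82
G01 X20.36 Y75.82
G01 X20.36 Y102.35
G00 X43.93 Y57.47
M3 S398
G01 X38.80 Y69.85 F1814
G01 X26.42 Y74.98
G01 X14.04 Y69.85
G01 X8.91 Y57.47
G01 X14.04 Y45.09
G01 X26.42 Y39.96
G01 X38.80 Y45.09
G01 X43.93 Y57.47
G00 X158.22 Y109.96
M3 S398
G01 X347.79 Y36.10 F1814
G01 X296.70 Y95.86
G01 X235.28 Y28.17
G01 X51.68 Y93.36
G01 X110.79 Y32.07
G00 X367.40 Y40.80
M3 S815
G01 X373.08 Y20.56 F1057
G01 X358.39 Y5.52
G01 X338.02 Y10.72
G01 X332.34 Y30.96
G01 X347.03 Y46.00
G01 X367.40 Y40.80
G00 X302.74 Y29.66
M3 S398
G01 X294.65 Y49.19 F1814
G01 X275.12 Y57.28
G01 X255.59 Y49.19
G01 X247.50 Y29.66
G01 X255.59 Y10.13
G01 X275.12 Y2.04
G01 X294.65 Y10.13
G01 X302.74 Y29.66
G00 X327.20 Y98.16
M3 S398
G01 X58.94 Y103.55 F1814
G01 X93.98 Y87.49
G01 X372.52 Y62.91
G01 X351.53 Y108.23
G00 X60.58 Y12.53
M3 S815
G01 X39.32 Y46.57 F1057
G01 X127.64 Y93.76
G01 X120.86 Y52.73
G01 X374.50 Y48.02
G00 X260.96 Y75.64
M3 S815
G01 X306.41 Y59.23 F1057
G01 X290.00 Y13.78
G01 X244.55 Y30.19
G01 X260.96 Y75.64
M5
G00 X0.00 Y0.00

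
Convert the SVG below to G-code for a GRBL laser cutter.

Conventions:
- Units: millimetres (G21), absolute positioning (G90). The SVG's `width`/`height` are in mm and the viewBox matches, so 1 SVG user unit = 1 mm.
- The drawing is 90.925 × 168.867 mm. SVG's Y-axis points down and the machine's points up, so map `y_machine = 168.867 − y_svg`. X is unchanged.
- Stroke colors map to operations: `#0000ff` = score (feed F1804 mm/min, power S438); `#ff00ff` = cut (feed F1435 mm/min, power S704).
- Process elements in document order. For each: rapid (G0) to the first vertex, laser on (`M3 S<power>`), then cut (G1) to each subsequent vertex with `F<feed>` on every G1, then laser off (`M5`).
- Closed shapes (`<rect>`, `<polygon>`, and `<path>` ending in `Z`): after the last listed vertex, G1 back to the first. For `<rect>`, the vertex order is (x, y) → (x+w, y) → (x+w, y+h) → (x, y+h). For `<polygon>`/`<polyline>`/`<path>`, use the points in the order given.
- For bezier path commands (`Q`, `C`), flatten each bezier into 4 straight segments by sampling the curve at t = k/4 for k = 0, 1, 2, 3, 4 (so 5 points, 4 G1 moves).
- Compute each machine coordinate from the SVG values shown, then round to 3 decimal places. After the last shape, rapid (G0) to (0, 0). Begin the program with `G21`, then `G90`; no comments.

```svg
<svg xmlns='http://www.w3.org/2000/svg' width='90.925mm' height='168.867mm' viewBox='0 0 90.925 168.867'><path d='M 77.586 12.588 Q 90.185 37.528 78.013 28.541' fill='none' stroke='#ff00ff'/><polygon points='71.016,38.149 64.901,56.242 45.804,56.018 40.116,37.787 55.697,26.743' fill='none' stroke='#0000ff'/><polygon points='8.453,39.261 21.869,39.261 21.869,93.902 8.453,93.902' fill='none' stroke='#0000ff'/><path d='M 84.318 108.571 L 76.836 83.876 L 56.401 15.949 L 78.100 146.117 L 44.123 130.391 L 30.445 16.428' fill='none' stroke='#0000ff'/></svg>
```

1 u = 1 mm; y_m = 168.867 − y.

[1] `<path>` quadratic bezier, #ff00ff→cut S704 F1435: (77.586,156.279) → (82.337,145.929) → (83.992,139.821) → (82.551,137.953) → (78.013,140.326)

[2] `<polygon>` regular polygon, #0000ff→score S438 F1804: (71.016,130.718) → (64.901,112.625) → (45.804,112.849) → (40.116,131.080) → (55.697,142.124) → (71.016,130.718) (closed)

[3] `<polygon>` rectangle, #0000ff→score S438 F1804: (8.453,129.606) → (21.869,129.606) → (21.869,74.965) → (8.453,74.965) → (8.453,129.606) (closed)

[4] `<path>` open polyline, #0000ff→score S438 F1804: (84.318,60.296) → (76.836,84.991) → (56.401,152.918) → (78.100,22.750) → (44.123,38.476) → (30.445,152.439)

G21
G90
G0 X77.586 Y156.279
M3 S704
G1 X82.337 Y145.929 F1435
G1 X83.992 Y139.821 F1435
G1 X82.551 Y137.953 F1435
G1 X78.013 Y140.326 F1435
M5
G0 X71.016 Y130.718
M3 S438
G1 X64.901 Y112.625 F1804
G1 X45.804 Y112.849 F1804
G1 X40.116 Y131.080 F1804
G1 X55.697 Y142.124 F1804
G1 X71.016 Y130.718 F1804
M5
G0 X8.453 Y129.606
M3 S438
G1 X21.869 Y129.606 F1804
G1 X21.869 Y74.965 F1804
G1 X8.453 Y74.965 F1804
G1 X8.453 Y129.606 F1804
M5
G0 X84.318 Y60.296
M3 S438
G1 X76.836 Y84.991 F1804
G1 X56.401 Y152.918 F1804
G1 X78.100 Y22.750 F1804
G1 X44.123 Y38.476 F1804
G1 X30.445 Y152.439 F1804
M5
G0 X0.000 Y0.000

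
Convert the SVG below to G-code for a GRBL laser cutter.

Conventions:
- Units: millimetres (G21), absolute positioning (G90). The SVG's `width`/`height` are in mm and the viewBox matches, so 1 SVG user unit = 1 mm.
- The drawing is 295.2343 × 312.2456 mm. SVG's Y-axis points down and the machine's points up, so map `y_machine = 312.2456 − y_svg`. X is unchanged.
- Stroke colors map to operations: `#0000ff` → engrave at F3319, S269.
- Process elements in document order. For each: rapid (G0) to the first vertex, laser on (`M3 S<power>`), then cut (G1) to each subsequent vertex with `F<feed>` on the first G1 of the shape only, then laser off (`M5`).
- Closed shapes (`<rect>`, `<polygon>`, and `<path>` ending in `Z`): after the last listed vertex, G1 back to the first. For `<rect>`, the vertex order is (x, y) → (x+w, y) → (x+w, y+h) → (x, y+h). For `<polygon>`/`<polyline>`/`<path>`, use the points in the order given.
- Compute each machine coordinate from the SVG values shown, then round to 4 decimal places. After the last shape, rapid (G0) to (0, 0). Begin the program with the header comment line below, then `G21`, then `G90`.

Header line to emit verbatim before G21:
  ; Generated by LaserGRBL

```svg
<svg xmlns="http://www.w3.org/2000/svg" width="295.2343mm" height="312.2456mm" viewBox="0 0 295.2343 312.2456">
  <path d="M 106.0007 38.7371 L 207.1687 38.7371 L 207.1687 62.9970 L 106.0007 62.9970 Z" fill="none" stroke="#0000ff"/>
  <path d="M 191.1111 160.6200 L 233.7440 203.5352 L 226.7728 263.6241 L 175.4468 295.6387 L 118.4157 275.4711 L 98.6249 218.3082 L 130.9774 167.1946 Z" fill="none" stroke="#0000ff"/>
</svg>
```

Since the viewBox matches the mm dimensions, user units are millimetres directly. The only transform is the Y-flip y_m = 312.2456 − y_svg.

Shape 1 is a rectangle drawn with `<path>`. Its stroke #0000ff means engrave at S269, F3319. After flipping Y the toolpath is (106.0007,273.5085) → (207.1687,273.5085) → (207.1687,249.2486) → (106.0007,249.2486) → (106.0007,273.5085), returning to the start.

Shape 2 is a regular polygon drawn with `<path>`. Its stroke #0000ff means engrave at S269, F3319. After flipping Y the toolpath is (191.1111,151.6256) → (233.7440,108.7104) → (226.7728,48.6215) → (175.4468,16.6069) → (118.4157,36.7745) → (98.6249,93.9374) → (130.9774,145.0510) → (191.1111,151.6256), returning to the start.

; Generated by LaserGRBL
G21
G90
G0 X106.0007 Y273.5085
M3 S269
G1 X207.1687 Y273.5085 F3319
G1 X207.1687 Y249.2486
G1 X106.0007 Y249.2486
G1 X106.0007 Y273.5085
M5
G0 X191.1111 Y151.6256
M3 S269
G1 X233.7440 Y108.7104 F3319
G1 X226.7728 Y48.6215
G1 X175.4468 Y16.6069
G1 X118.4157 Y36.7745
G1 X98.6249 Y93.9374
G1 X130.9774 Y145.0510
G1 X191.1111 Y151.6256
M5
G0 X0.0000 Y0.0000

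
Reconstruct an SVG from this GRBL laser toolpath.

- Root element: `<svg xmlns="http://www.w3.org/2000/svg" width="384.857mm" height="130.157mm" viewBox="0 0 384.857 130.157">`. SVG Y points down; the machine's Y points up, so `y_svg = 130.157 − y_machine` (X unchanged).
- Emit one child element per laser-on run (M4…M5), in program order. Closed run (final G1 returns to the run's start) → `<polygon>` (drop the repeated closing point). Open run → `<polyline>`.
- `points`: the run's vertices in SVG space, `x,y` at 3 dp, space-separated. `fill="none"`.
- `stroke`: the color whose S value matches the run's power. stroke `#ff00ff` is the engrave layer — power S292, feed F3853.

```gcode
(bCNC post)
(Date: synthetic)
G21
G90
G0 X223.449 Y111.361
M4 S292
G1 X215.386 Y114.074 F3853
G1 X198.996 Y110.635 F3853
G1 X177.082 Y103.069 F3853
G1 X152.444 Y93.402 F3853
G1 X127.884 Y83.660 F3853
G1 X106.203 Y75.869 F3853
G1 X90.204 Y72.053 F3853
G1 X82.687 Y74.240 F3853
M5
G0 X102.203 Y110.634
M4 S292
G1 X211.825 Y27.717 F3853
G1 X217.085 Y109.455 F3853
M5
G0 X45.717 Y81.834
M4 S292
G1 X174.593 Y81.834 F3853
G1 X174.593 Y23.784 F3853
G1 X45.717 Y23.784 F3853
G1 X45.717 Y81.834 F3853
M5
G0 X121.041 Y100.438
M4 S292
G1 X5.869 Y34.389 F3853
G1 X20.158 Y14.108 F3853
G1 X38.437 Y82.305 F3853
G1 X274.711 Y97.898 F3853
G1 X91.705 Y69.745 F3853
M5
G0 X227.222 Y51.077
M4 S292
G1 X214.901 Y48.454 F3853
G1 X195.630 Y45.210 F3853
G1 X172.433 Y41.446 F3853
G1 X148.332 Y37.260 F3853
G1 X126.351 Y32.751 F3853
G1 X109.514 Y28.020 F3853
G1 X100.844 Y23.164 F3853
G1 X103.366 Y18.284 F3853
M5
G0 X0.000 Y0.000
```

<svg xmlns="http://www.w3.org/2000/svg" width="384.857mm" height="130.157mm" viewBox="0 0 384.857 130.157">
  <polyline points="223.449,18.796 215.386,16.083 198.996,19.522 177.082,27.088 152.444,36.755 127.884,46.497 106.203,54.288 90.204,58.104 82.687,55.917" fill="none" stroke="#ff00ff"/>
  <polyline points="102.203,19.523 211.825,102.440 217.085,20.702" fill="none" stroke="#ff00ff"/>
  <polygon points="45.717,48.323 174.593,48.323 174.593,106.373 45.717,106.373" fill="none" stroke="#ff00ff"/>
  <polyline points="121.041,29.719 5.869,95.768 20.158,116.049 38.437,47.852 274.711,32.259 91.705,60.412" fill="none" stroke="#ff00ff"/>
  <polyline points="227.222,79.080 214.901,81.703 195.630,84.947 172.433,88.711 148.332,92.897 126.351,97.406 109.514,102.137 100.844,106.993 103.366,111.873" fill="none" stroke="#ff00ff"/>
</svg>

Each laser-on run becomes one SVG element. Flip Y back into SVG space with y_svg = 130.157 − y_machine. Every run uses S292, so all elements get stroke `#ff00ff` (engrave).

Run 1: The run is open, so emit a `<polyline>` with points (Y-flipped): 223.449,18.796 215.386,16.083 198.996,19.522 177.082,27.088 152.444,36.755 127.884,46.497 106.203,54.288 90.204,58.104 82.687,55.917.

Run 2: The run is open, so emit a `<polyline>` with points (Y-flipped): 102.203,19.523 211.825,102.440 217.085,20.702.

Run 3: The run returns to its start, so emit a `<polygon>` with points (Y-flipped): 45.717,48.323 174.593,48.323 174.593,106.373 45.717,106.373.

Run 4: The run is open, so emit a `<polyline>` with points (Y-flipped): 121.041,29.719 5.869,95.768 20.158,116.049 38.437,47.852 274.711,32.259 91.705,60.412.

Run 5: The run is open, so emit a `<polyline>` with points (Y-flipped): 227.222,79.080 214.901,81.703 195.630,84.947 172.433,88.711 148.332,92.897 126.351,97.406 109.514,102.137 100.844,106.993 103.366,111.873.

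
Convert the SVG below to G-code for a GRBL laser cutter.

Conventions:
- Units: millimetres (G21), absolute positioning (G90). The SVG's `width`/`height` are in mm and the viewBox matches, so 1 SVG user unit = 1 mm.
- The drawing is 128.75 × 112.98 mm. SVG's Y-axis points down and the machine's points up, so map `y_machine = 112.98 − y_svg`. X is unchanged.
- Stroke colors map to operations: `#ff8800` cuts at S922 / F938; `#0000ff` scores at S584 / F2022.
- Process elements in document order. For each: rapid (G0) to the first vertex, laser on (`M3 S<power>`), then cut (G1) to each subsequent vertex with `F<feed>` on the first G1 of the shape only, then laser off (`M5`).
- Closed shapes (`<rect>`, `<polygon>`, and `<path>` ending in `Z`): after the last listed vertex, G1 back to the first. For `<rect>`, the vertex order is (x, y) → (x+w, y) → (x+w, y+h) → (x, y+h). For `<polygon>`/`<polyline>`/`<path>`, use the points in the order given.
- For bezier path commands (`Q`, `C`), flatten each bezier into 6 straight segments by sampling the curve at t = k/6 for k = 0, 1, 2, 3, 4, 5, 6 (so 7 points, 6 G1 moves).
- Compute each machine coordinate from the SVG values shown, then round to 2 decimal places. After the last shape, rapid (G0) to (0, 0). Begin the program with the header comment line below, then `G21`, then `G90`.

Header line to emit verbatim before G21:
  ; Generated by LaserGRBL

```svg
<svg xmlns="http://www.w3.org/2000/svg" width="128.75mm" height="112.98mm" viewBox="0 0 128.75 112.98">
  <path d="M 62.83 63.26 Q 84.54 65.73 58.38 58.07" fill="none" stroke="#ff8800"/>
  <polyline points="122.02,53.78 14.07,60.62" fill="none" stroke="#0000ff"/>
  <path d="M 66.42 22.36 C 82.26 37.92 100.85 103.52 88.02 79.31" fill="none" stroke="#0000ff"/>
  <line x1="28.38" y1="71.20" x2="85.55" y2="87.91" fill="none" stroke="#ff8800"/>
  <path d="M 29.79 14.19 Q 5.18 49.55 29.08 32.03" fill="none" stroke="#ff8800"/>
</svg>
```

; Generated by LaserGRBL
G21
G90
G0 X62.83 Y49.72
M3 S922
G1 X68.74 Y49.18 F938
G1 X71.98 Y49.20
G1 X72.57 Y49.78
G1 X70.50 Y50.93
G1 X65.77 Y52.64
G1 X58.38 Y54.91
M5
G0 X122.02 Y59.20
M3 S584
G1 X14.07 Y52.36 F2022
M5
G0 X66.42 Y90.62
M3 S584
G1 X74.41 Y79.32 F2022
G1 X81.91 Y63.56
G1 X87.97 Y47.23
G1 X91.64 Y34.22
G1 X91.97 Y28.40
G1 X88.02 Y33.67
M5
G0 X28.38 Y41.78
M3 S922
G1 X85.55 Y25.07 F938
M5
G0 X29.79 Y98.79
M3 S922
G1 X22.93 Y88.47 F938
G1 X18.77 Y81.09
G1 X17.31 Y76.65
G1 X18.54 Y75.15
G1 X22.46 Y76.58
G1 X29.08 Y80.95
M5
G0 X0.00 Y0.00

viewBox `0 0 128.75 112.98` with mm width/height → 1 unit = 1 mm. Flip: y_m = 112.98 − y_svg.

**Shape 1** — `<path>` quadratic bezier, stroke `#ff8800` → cut (S922, F938). Control points (SVG): P0=(62.83,63.26), P1=(84.54,65.73), P2=(58.38,58.07); sampled at t=k/6. Machine vertices: (62.83,49.72) → (68.74,49.18) → (71.98,49.20) → (72.57,49.78) → (70.50,50.93) → (65.77,52.64) → (58.38,54.91). Open path.

**Shape 2** — `<polyline>` line segment, stroke `#0000ff` → score (S584, F2022). Machine vertices: (122.02,59.20) → (14.07,52.36). Open path.

**Shape 3** — `<path>` cubic bezier, stroke `#0000ff` → score (S584, F2022). Control points (SVG): P0=(66.42,22.36), P1=(82.26,37.92), P2=(100.85,103.52), P3=(88.02,79.31); sampled at t=k/6. Machine vertices: (66.42,90.62) → (74.41,79.32) → (81.91,63.56) → (87.97,47.23) → (91.64,34.22) → (91.97,28.40) → (88.02,33.67). Open path.

**Shape 4** — `<line>` line segment, stroke `#ff8800` → cut (S922, F938). Machine vertices: (28.38,41.78) → (85.55,25.07). Open path.

**Shape 5** — `<path>` quadratic bezier, stroke `#ff8800` → cut (S922, F938). Control points (SVG): P0=(29.79,14.19), P1=(5.18,49.55), P2=(29.08,32.03); sampled at t=k/6. Machine vertices: (29.79,98.79) → (22.93,88.47) → (18.77,81.09) → (17.31,76.65) → (18.54,75.15) → (22.46,76.58) → (29.08,80.95). Open path.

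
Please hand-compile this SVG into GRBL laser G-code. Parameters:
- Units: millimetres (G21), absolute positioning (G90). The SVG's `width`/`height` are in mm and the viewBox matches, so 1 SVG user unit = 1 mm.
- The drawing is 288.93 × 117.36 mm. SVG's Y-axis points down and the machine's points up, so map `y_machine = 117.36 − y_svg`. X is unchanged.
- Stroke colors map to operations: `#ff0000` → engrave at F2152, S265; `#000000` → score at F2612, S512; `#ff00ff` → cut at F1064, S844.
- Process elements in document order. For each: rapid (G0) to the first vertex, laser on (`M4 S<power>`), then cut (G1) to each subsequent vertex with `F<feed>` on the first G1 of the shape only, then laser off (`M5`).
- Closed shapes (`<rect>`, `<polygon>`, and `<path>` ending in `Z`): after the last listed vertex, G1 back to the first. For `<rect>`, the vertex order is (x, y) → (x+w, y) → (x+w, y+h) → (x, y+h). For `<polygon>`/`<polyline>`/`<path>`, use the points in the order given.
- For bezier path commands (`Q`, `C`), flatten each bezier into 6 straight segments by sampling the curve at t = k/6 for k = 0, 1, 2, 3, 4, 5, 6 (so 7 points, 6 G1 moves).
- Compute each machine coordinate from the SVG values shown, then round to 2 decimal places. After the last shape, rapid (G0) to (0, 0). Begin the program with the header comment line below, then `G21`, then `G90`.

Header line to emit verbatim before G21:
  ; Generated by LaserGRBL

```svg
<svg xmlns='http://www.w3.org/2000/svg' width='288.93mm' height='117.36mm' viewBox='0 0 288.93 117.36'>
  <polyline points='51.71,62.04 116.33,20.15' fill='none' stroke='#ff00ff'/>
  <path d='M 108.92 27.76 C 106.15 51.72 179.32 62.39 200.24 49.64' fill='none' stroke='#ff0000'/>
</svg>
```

viewBox `0 0 288.93 117.36` with mm width/height → 1 unit = 1 mm. Flip: y_m = 117.36 − y_svg.

**Shape 1** — `<polyline>` line segment, stroke `#ff00ff` → cut (S844, F1064). Machine vertices: (51.71,55.32) → (116.33,97.21). Open path.

**Shape 2** — `<path>` cubic bezier, stroke `#ff0000` → engrave (S265, F2152). Control points (SVG): P0=(108.92,27.76), P1=(106.15,51.72), P2=(179.32,62.39), P3=(200.24,49.64); sampled at t=k/6. Machine vertices: (108.92,89.60) → (113.27,78.77) → (126.72,70.45) → (145.70,64.89) → (166.65,62.40) → (186.02,63.25) → (200.24,67.72). Open path.

; Generated by LaserGRBL
G21
G90
G0 X51.71 Y55.32
M4 S844
G1 X116.33 Y97.21 F1064
M5
G0 X108.92 Y89.60
M4 S265
G1 X113.27 Y78.77 F2152
G1 X126.72 Y70.45
G1 X145.70 Y64.89
G1 X166.65 Y62.40
G1 X186.02 Y63.25
G1 X200.24 Y67.72
M5
G0 X0.00 Y0.00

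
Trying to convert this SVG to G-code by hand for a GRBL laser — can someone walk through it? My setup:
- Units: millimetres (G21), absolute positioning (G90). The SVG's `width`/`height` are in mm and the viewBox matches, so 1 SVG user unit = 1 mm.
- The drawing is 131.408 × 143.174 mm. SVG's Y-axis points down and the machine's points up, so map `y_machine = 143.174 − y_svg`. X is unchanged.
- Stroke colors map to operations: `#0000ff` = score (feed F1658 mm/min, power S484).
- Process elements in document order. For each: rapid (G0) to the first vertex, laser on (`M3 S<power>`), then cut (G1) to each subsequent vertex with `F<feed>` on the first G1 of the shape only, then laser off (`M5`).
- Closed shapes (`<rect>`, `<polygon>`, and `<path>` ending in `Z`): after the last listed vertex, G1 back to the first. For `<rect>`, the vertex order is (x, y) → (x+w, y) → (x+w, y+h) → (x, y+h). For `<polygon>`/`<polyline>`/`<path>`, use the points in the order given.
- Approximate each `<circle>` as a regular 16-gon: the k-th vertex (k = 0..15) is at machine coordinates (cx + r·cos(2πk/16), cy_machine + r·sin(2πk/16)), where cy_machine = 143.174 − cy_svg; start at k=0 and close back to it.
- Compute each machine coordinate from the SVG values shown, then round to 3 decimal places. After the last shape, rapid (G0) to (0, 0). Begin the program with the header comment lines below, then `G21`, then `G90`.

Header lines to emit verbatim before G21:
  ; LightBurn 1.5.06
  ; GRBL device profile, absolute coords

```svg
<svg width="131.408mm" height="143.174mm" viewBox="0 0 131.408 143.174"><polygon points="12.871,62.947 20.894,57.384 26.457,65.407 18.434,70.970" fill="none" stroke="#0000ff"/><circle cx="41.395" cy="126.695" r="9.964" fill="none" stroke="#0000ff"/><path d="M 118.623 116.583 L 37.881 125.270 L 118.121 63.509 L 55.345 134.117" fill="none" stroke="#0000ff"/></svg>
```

viewBox `0 0 131.408 143.174` with mm width/height → 1 unit = 1 mm. Flip: y_m = 143.174 − y_svg.

**Shape 1** — `<polygon>` regular polygon, stroke `#0000ff` → score (S484, F1658). Machine vertices: (12.871,80.227) → (20.894,85.790) → (26.457,77.767) → (18.434,72.204) → (12.871,80.227). Closed: final G1 returns to the first vertex.

**Shape 2** — `<circle>` circle, stroke `#0000ff` → score (S484, F1658). Machine vertices: (51.359,16.479) → (50.601,20.292) → (48.441,23.525) → (45.208,25.685) → (41.395,26.443) → (37.582,25.685) → (34.349,23.525) → (32.189,20.292) → (31.431,16.479) → (32.189,12.666) → (34.349,9.433) → (37.582,7.273) → (41.395,6.515) → (45.208,7.273) → (48.441,9.433) → (50.601,12.666) → (51.359,16.479). Closed: final G1 returns to the first vertex.

**Shape 3** — `<path>` open polyline, stroke `#0000ff` → score (S484, F1658). Machine vertices: (118.623,26.591) → (37.881,17.904) → (118.121,79.665) → (55.345,9.057). Open path.

; LightBurn 1.5.06
; GRBL device profile, absolute coords
G21
G90
G0 X12.871 Y80.227
M3 S484
G1 X20.894 Y85.790 F1658
G1 X26.457 Y77.767
G1 X18.434 Y72.204
G1 X12.871 Y80.227
M5
G0 X51.359 Y16.479
M3 S484
G1 X50.601 Y20.292 F1658
G1 X48.441 Y23.525
G1 X45.208 Y25.685
G1 X41.395 Y26.443
G1 X37.582 Y25.685
G1 X34.349 Y23.525
G1 X32.189 Y20.292
G1 X31.431 Y16.479
G1 X32.189 Y12.666
G1 X34.349 Y9.433
G1 X37.582 Y7.273
G1 X41.395 Y6.515
G1 X45.208 Y7.273
G1 X48.441 Y9.433
G1 X50.601 Y12.666
G1 X51.359 Y16.479
M5
G0 X118.623 Y26.591
M3 S484
G1 X37.881 Y17.904 F1658
G1 X118.121 Y79.665
G1 X55.345 Y9.057
M5
G0 X0.000 Y0.000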